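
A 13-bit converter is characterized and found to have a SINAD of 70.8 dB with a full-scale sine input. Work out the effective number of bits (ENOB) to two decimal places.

ENOB = (SINAD − 1.76) / 6.02 = (70.8 − 1.76)/6.02 = 11.468.

11.47 bits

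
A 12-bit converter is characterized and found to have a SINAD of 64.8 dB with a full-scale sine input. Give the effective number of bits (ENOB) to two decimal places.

ENOB = (SINAD − 1.76) / 6.02 = (64.8 − 1.76)/6.02 = 10.472.

10.47 bits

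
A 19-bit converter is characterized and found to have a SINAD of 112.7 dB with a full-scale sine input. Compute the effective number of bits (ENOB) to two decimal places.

18.43 bits

ENOB = (SINAD − 1.76) / 6.02 = (112.7 − 1.76)/6.02 = 18.429.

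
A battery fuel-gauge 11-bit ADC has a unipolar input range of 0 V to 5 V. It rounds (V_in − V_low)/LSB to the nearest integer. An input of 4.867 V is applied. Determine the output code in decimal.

code 1994

With 2048 levels over 5 V, one step is 2.441 mV.
(4.867 − 0) / 0.00244141 = 1993.523 LSBs.
So the output code is 1994.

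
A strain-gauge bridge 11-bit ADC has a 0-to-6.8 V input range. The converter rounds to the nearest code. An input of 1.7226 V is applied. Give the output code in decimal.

Full-scale span = 6.8 V; LSB = 6.8/2^11 = 3.320 mV.
(1.7226 − 0) / 0.00332031 = 518.807 LSBs.
So the output code is 519.

code 519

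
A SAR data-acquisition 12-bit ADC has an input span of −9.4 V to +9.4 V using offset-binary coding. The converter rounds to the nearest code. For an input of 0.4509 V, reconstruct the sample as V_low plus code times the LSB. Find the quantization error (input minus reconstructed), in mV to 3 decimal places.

1.095 mV

LSB = 18.8/2^12 = 4.590 mV.
(0.4509 − (−9.4))/0.00458984 = 2146.2386; round gives code 2146.
Reconstructed: 0.44980469 V.
Difference: 0.00109531 V → 1.095 mV.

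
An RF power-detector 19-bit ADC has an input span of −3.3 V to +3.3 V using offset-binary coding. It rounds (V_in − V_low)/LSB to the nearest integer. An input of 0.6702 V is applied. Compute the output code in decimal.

LSB = 6.6 V / 524288 = 12.59 µV.
Input sits at 315383.063 steps above V_low.
round(315383.063) = 315383.

code 315383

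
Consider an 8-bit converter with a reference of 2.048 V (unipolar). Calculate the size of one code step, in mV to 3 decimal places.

Full-scale span = 2.048 V.
LSB = 2.048 / 2^8 = 2.048 / 256 = 0.008 V = 8.000 mV.

8.000 mV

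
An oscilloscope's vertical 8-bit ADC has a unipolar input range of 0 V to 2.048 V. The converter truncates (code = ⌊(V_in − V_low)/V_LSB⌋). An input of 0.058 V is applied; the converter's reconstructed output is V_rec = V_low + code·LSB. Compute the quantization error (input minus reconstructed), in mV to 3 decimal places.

2.000 mV

Step size: 2.048 V ÷ 2^8 = 8.000 mV.
(V_in − V_low)/LSB = (0.058 − 0)/0.008 = 7.2500 → code 7 (floor).
V_rec = 0 + 7·0.008 = 0.056 V.
Difference: 0.002 V → 2.000 mV.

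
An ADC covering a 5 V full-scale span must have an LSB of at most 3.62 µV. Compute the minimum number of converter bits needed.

Number of steps required ≥ 5 V / 3.62 µV = 1381215.47.
Need 2^N ≥ 1381215.47; 2^20 = 1048576, 2^21 = 2097152.
Minimum N = 21.

21 bits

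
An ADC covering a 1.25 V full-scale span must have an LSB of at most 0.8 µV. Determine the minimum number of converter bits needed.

21 bits

Number of steps required ≥ 1.25 V / 0.8 µV = 1562500.00.
Need 2^N ≥ 1562500.00; 2^20 = 1048576, 2^21 = 2097152.
Minimum N = 21.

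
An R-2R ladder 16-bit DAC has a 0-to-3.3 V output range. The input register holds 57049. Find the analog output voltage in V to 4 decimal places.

2.8726 V

LSB = 3.3 V / 2^16 = 50.35 µV.
V_out = 0 + 57049 × 5.0354e-05 V = 2.87265 V.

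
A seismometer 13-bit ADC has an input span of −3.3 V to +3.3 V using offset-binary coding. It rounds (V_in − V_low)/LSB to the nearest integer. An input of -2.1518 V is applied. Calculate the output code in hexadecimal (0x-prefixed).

LSB = 6.6 V / 8192 = 0.806 mV.
(V_in − V_low)/LSB = (-2.1518 − (−3.3)) / 0.000805664 = 1425.160.
round(1425.160) = 1425.
In hexadecimal (0x-prefixed): 0x591.

code 0x591 (decimal 1425)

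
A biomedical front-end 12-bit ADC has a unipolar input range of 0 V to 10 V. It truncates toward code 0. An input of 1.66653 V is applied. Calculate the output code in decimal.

LSB = 10 V / 4096 = 2.441 mV.
Input sits at 682.611 steps above V_low.
⌊·⌋(682.611) = 682.

code 682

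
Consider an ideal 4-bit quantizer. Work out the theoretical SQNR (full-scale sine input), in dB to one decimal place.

SNR ≈ 6.02·N + 1.76 dB = 6.02·4 + 1.76 = 25.84 dB.

25.8 dB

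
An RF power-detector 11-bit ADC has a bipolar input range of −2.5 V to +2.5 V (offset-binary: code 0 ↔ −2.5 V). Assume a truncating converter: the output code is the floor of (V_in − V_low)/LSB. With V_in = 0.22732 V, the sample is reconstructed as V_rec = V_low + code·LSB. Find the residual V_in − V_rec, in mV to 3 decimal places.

0.269 mV

LSB = 5/2^11 = 2.441 mV.
(0.22732 − (−2.5))/0.00244141 = 1117.1103; ⌊·⌋ gives code 1117.
V_rec = (−2.5) + 1117·0.00244141 = 0.22705078 V.
Difference: 0.000269219 V → 0.269 mV.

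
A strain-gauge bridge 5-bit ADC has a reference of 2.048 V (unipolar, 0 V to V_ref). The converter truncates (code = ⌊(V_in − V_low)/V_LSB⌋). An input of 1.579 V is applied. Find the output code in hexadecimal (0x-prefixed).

Full-scale span = 2.048 V; LSB = 2.048/2^5 = 64.000 mV.
(V_in − V_low)/LSB = (1.579 − 0) / 0.064 = 24.672.
⌊·⌋(24.672) = 24.
In hexadecimal (0x-prefixed): 0x18.

code 0x18 (decimal 24)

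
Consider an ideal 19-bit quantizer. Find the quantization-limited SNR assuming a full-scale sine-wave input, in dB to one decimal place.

SNR ≈ 6.02·N + 1.76 dB = 6.02·19 + 1.76 = 116.14 dB.

116.1 dB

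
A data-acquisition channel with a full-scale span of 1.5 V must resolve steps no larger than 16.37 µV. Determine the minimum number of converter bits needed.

Number of steps required ≥ 1.5 V / 16.37 µV = 91631.03.
Need 2^N ≥ 91631.03; 2^16 = 65536, 2^17 = 131072.
Minimum N = 17.

17 bits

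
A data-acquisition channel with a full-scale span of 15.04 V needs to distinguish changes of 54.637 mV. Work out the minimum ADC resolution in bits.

Number of steps required ≥ 15.04 V / 54.637 mV = 275.27.
Need 2^N ≥ 275.27; 2^8 = 256, 2^9 = 512.
Minimum N = 9.

9 bits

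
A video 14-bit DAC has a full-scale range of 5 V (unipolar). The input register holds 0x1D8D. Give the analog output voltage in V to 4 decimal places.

LSB = 5 V / 2^14 = 305.18 µV.
Code 0x1D8D = 7565 decimal.
V_out = 0 + 7565 × 0.000305176 V = 2.30865 V.

2.3087 V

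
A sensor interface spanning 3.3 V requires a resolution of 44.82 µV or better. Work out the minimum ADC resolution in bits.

Number of steps required ≥ 3.3 V / 44.82 µV = 73627.84.
Need 2^N ≥ 73627.84; 2^16 = 65536, 2^17 = 131072.
Minimum N = 17.

17 bits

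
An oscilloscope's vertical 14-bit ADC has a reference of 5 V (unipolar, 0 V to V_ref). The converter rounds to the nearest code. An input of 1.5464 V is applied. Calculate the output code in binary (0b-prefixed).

code 0b1001111001011 (decimal 5067)

With 16384 levels over 5 V, one step is 305.18 µV.
(1.5464 − 0) / 0.000305176 = 5067.244 LSBs.
Round → code 5067.
In binary (0b-prefixed): 0b1001111001011.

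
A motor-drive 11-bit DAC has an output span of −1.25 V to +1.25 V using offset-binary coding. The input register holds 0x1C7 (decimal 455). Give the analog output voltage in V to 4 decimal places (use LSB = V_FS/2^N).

-0.6946 V

LSB = 2.5 V / 2^11 = 1.221 mV.
Code 0x1C7 = 455 decimal.
V_out = (−1.25) + 455 × 0.0012207 V = -0.69458 V.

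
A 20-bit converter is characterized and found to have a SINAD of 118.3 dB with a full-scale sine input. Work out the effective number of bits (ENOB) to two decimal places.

19.36 bits

ENOB = (SINAD − 1.76) / 6.02 = (118.3 − 1.76)/6.02 = 19.359.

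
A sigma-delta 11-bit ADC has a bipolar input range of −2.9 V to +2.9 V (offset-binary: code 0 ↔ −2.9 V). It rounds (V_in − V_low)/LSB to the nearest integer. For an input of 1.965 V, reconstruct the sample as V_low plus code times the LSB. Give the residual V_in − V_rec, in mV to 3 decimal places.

-0.430 mV

One LSB is 5.8 V / 2048 = 2.832 mV.
(V_in − V_low)/LSB = (1.965 − (−2.9))/0.00283203 = 1717.8483 → code 1718 (round).
Reconstructed: 1.9654297 V.
Difference: -0.000429688 V → -0.430 mV.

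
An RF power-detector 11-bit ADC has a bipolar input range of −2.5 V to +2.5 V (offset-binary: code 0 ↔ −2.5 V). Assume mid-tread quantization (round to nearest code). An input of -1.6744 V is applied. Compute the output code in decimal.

code 338

With 2048 levels over 5 V, one step is 2.441 mV.
Input sits at 338.166 steps above V_low.
round(338.166) = 338.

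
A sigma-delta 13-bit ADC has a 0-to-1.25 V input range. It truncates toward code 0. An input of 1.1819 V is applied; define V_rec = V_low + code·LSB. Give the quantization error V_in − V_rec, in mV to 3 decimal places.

0.107 mV

One LSB is 1.25 V / 8192 = 152.59 µV.
(1.1819 − 0)/0.000152588 = 7745.6998; ⌊·⌋ gives code 7745.
Code 7745 maps back to 0 + 7745×0.000152588 V = 1.1817932 V.
Error = 1.1819 − 1.1817932 = 0.000106787 V = 0.107 mV.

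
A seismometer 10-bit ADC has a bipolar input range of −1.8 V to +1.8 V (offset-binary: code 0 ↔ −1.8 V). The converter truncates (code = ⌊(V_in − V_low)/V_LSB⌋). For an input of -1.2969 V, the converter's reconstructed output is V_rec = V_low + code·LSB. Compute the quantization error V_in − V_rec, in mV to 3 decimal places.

0.366 mV

LSB = 3.6/2^10 = 3.516 mV.
(V_in − V_low)/LSB = (-1.2969 − (−1.8))/0.00351563 = 143.1040 → code 143 (floor).
V_rec = (−1.8) + 143·0.00351563 = -1.2972656 V.
Error = -1.2969 − (−1.2972656) = 0.000365625 V = 0.366 mV.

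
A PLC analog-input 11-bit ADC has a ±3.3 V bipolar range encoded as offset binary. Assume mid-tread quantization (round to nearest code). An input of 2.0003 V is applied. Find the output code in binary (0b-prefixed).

LSB = 6.6 V / 2048 = 3.223 mV.
Input sits at 1644.699 steps above V_low.
So the output code is 1645.
In binary (0b-prefixed): 0b11001101101.

code 0b11001101101 (decimal 1645)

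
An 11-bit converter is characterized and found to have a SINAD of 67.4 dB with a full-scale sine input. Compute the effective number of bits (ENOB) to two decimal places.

10.90 bits

ENOB = (SINAD − 1.76) / 6.02 = (67.4 − 1.76)/6.02 = 10.904.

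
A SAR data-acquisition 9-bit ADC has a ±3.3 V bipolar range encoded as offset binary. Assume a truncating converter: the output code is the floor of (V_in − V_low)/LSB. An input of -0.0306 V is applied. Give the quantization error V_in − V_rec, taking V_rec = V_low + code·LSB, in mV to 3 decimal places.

8.072 mV

LSB = 6.6/2^9 = 12.891 mV.
(V_in − V_low)/LSB = (-0.0306 − (−3.3))/0.0128906 = 253.6262 → code 253 (floor).
V_rec = (−3.3) + 253·0.0128906 = -0.038671875 V.
V_in − V_rec = 0.00807187 V = 8.072 mV.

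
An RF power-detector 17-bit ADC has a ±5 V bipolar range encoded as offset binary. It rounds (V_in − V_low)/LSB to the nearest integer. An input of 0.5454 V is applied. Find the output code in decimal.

code 72685

LSB = 10 V / 131072 = 76.29 µV.
Input sits at 72684.667 steps above V_low.
So the output code is 72685.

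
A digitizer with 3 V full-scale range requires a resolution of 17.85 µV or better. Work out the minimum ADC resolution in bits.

18 bits

Number of steps required ≥ 3 V / 17.85 µV = 168067.23.
Need 2^N ≥ 168067.23; 2^17 = 131072, 2^18 = 262144.
Minimum N = 18.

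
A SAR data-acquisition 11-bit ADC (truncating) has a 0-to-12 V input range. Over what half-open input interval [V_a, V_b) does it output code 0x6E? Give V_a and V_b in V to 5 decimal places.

LSB = 12/2^11 = 5.859 mV.
Code 0x6E = 110 decimal.
V_a = V_low + 110·LSB = 0.644531 V; V_b = V_low + 111·LSB = 0.650391 V.

[0.64453 V, 0.65039 V)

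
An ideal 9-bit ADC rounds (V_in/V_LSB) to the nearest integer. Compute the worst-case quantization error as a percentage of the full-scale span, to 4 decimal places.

Rounding → worst-case error = ½ LSB = V_FS/2^10, so 100/1024 = 0.0976562 % of full scale.

0.0977 %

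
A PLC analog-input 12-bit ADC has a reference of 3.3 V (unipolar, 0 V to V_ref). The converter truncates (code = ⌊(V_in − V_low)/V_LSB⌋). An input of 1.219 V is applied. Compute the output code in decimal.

code 1513

LSB = 3.3 V / 4096 = 0.806 mV.
(1.219 − 0) / 0.000805664 = 1513.038 LSBs.
So the output code is 1513.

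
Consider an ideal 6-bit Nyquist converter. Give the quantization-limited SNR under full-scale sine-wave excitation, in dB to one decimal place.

37.9 dB

SNR ≈ 6.02·N + 1.76 dB = 6.02·6 + 1.76 = 37.88 dB.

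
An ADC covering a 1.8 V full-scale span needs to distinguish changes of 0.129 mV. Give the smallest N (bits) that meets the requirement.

14 bits

Number of steps required ≥ 1.8 V / 0.129 mV = 13953.49.
Need 2^N ≥ 13953.49; 2^13 = 8192, 2^14 = 16384.
Minimum N = 14.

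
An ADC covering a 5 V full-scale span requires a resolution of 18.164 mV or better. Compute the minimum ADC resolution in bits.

9 bits

Number of steps required ≥ 5 V / 18.164 mV = 275.27.
Need 2^N ≥ 275.27; 2^8 = 256, 2^9 = 512.
Minimum N = 9.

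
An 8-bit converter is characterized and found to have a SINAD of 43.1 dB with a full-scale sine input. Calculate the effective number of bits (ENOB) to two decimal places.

ENOB = (SINAD − 1.76) / 6.02 = (43.1 − 1.76)/6.02 = 6.867.

6.87 bits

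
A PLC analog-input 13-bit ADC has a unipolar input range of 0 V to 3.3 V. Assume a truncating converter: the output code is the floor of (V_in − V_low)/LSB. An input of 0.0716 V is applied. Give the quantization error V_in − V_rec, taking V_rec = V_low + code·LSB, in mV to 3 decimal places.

0.299 mV

Step size: 3.3 V ÷ 2^13 = 402.83 µV.
(0.0716 − 0)/0.000402832 = 177.7416; ⌊·⌋ gives code 177.
Reconstructed: 0.07130127 V.
Difference: 0.00029873 V → 0.299 mV.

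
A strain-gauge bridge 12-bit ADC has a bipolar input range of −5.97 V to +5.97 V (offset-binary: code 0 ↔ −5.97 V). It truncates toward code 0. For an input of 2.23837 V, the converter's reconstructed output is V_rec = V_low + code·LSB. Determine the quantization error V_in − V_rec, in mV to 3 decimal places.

LSB = 11.94/2^12 = 2.915 mV.
Scaled input = 2815.8696 LSBs, so code = 2815.
Reconstructed: 2.235835 V.
V_in − V_rec = 0.00253504 V = 2.535 mV.

2.535 mV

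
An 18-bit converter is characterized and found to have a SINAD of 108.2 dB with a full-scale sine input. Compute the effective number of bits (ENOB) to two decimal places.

ENOB = (SINAD − 1.76) / 6.02 = (108.2 − 1.76)/6.02 = 17.681.

17.68 bits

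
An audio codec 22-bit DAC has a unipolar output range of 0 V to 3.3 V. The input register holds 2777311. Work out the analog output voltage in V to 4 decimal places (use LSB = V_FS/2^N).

LSB = 3.3 V / 2^22 = 0.79 µV.
V_out = 0 + 2777311 × 7.86781e-07 V = 2.18514 V.

2.1851 V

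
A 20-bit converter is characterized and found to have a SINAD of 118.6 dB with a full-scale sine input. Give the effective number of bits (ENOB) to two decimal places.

19.41 bits

ENOB = (SINAD − 1.76) / 6.02 = (118.6 − 1.76)/6.02 = 19.409.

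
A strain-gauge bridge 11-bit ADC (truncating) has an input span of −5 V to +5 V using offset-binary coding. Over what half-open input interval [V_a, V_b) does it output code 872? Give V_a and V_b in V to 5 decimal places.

LSB = 10/2^11 = 4.883 mV.
V_a = V_low + 872·LSB = -0.742188 V; V_b = V_low + 873·LSB = -0.737305 V.

[-0.74219 V, -0.73730 V)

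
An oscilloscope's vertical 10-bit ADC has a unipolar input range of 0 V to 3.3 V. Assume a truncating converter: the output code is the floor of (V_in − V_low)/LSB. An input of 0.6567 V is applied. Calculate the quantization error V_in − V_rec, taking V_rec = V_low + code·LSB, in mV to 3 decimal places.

Step size: 3.3 V ÷ 2^10 = 3.223 mV.
(0.6567 − 0)/0.00322266 = 203.7760; ⌊·⌋ gives code 203.
Reconstructed: 0.65419922 V.
V_in − V_rec = 0.00250078 V = 2.501 mV.

2.501 mV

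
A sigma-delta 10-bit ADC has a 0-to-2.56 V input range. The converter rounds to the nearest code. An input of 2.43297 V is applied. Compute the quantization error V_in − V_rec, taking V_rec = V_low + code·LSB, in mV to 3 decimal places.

0.470 mV

One LSB is 2.56 V / 1024 = 2.500 mV.
(V_in − V_low)/LSB = (2.43297 − 0)/0.0025 = 973.1880 → code 973 (round).
Code 973 maps back to 0 + 973×0.0025 V = 2.4325 V.
Error = 2.43297 − 2.4325 = 0.00047 V = 0.470 mV.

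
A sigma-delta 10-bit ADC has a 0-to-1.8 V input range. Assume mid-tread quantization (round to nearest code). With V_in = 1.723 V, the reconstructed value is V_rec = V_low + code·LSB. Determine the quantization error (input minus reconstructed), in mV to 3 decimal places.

0.344 mV

LSB = 1.8/2^10 = 1.758 mV.
(V_in − V_low)/LSB = (1.723 − 0)/0.00175781 = 980.1956 → code 980 (round).
Code 980 maps back to 0 + 980×0.00175781 V = 1.7226562 V.
Difference: 0.00034375 V → 0.344 mV.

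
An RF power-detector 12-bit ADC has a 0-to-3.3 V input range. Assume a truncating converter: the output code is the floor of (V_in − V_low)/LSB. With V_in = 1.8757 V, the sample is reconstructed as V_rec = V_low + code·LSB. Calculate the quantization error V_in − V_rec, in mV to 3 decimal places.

Step size: 3.3 V ÷ 2^12 = 0.806 mV.
Scaled input = 2328.1416 LSBs, so code = 2328.
Code 2328 maps back to 0 + 2328×0.000805664 V = 1.8755859 V.
Error = 1.8757 − 1.8755859 = 0.000114063 V = 0.114 mV.

0.114 mV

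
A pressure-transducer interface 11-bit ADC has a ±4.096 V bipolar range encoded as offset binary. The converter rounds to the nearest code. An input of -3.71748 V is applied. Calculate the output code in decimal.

code 95

Full-scale span = 8.192 V; LSB = 8.192/2^11 = 4.000 mV.
Input sits at 94.630 steps above V_low.
So the output code is 95.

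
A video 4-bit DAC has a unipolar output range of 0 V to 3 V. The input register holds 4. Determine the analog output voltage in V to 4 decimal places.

0.7500 V

LSB = 3 V / 2^4 = 187.500 mV.
V_out = 0 + 4 × 0.1875 V = 0.75 V.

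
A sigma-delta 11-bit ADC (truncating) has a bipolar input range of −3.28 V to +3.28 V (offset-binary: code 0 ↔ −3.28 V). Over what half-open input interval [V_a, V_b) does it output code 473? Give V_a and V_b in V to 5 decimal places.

[-1.76492 V, -1.76172 V)

LSB = 6.56/2^11 = 3.203 mV.
V_a = V_low + 473·LSB = -1.76492 V; V_b = V_low + 474·LSB = -1.76172 V.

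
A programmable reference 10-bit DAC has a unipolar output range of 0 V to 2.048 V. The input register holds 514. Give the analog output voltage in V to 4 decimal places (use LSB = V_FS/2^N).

LSB = 2.048 V / 2^10 = 2.000 mV.
V_out = 0 + 514 × 0.002 V = 1.028 V.

1.0280 V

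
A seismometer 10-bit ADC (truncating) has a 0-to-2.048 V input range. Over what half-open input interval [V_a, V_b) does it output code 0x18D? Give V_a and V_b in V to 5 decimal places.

LSB = 2.048/2^10 = 2.000 mV.
Code 0x18D = 397 decimal.
V_a = V_low + 397·LSB = 0.794 V; V_b = V_low + 398·LSB = 0.796 V.

[0.79400 V, 0.79600 V)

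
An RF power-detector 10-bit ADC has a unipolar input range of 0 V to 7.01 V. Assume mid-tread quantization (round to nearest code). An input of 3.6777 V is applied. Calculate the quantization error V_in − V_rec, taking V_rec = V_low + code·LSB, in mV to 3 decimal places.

1.557 mV

Step size: 7.01 V ÷ 2^10 = 6.846 mV.
Scaled input = 537.2275 LSBs, so code = 537.
Code 537 maps back to 0 + 537×0.0068457 V = 3.6761426 V.
Error = 3.6777 − 3.6761426 = 0.00155742 V = 1.557 mV.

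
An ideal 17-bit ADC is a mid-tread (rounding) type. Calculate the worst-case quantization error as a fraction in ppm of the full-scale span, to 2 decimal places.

3.81 ppm

Rounding → worst-case error = ½ LSB = V_FS/2^18, so 1e+06/262144 = 3.8147 ppm of full scale.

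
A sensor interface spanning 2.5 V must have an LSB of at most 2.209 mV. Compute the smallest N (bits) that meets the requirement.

Number of steps required ≥ 2.5 V / 2.209 mV = 1131.73.
Need 2^N ≥ 1131.73; 2^10 = 1024, 2^11 = 2048.
Minimum N = 11.

11 bits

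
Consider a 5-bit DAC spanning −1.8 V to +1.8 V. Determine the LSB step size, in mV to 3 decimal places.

Full-scale span = 3.6 V.
LSB = 3.6 / 2^5 = 3.6 / 32 = 0.1125 V = 112.500 mV.

112.500 mV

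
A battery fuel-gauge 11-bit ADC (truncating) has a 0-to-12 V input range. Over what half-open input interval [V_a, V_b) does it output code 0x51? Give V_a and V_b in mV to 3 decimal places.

[474.609 mV, 480.469 mV)

LSB = 12/2^11 = 5.859 mV.
Code 0x51 = 81 decimal.
V_a = V_low + 81·LSB = 0.474609 V; V_b = V_low + 82·LSB = 0.480469 V.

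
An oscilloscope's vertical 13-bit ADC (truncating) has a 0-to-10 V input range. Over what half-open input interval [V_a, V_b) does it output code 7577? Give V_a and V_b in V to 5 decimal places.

LSB = 10/2^13 = 1.221 mV.
V_a = V_low + 7577·LSB = 9.24927 V; V_b = V_low + 7578·LSB = 9.25049 V.

[9.24927 V, 9.25049 V)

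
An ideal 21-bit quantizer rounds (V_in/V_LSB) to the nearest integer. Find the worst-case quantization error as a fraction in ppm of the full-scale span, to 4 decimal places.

0.2384 ppm

Rounding → worst-case error = ½ LSB = V_FS/2^22, so 1e+06/4194304 = 0.238419 ppm of full scale.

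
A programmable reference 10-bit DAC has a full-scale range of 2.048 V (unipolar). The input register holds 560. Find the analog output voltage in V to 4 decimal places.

LSB = 2.048 V / 2^10 = 2.000 mV.
V_out = 0 + 560 × 0.002 V = 1.12 V.

1.1200 V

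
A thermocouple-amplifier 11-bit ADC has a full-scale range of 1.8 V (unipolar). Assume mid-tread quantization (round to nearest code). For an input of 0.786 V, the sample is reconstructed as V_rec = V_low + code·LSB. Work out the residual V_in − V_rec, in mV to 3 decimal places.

0.258 mV

Step size: 1.8 V ÷ 2^11 = 0.879 mV.
(0.786 − 0)/0.000878906 = 894.2933; round gives code 894.
Code 894 maps back to 0 + 894×0.000878906 V = 0.78574219 V.
Error = 0.786 − 0.78574219 = 0.000257813 V = 0.258 mV.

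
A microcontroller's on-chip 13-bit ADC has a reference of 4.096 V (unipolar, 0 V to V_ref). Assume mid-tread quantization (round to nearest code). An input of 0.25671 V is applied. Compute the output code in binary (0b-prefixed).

code 0b1000000001 (decimal 513)

LSB = 4.096 V / 8192 = 0.500 mV.
(0.25671 − 0) / 0.0005 = 513.420 LSBs.
Round → code 513.
In binary (0b-prefixed): 0b1000000001.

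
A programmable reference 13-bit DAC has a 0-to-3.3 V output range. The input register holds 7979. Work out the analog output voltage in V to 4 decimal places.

LSB = 3.3 V / 2^13 = 402.83 µV.
V_out = 0 + 7979 × 0.000402832 V = 3.2142 V.

3.2142 V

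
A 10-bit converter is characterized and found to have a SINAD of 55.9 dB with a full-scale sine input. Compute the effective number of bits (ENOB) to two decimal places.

8.99 bits

ENOB = (SINAD − 1.76) / 6.02 = (55.9 − 1.76)/6.02 = 8.993.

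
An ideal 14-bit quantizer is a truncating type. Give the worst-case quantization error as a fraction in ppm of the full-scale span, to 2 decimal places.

Truncating → worst-case error = 1 LSB = V_FS/2^14, so 1e+06/16384 = 61.0352 ppm of full scale.

61.04 ppm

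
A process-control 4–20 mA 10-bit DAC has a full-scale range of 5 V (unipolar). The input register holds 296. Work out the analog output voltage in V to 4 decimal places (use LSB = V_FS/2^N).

1.4453 V

LSB = 5 V / 2^10 = 4.883 mV.
V_out = 0 + 296 × 0.00488281 V = 1.44531 V.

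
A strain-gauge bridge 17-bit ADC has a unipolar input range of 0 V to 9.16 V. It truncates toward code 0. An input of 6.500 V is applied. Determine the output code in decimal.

Full-scale span = 9.16 V; LSB = 9.16/2^17 = 69.89 µV.
(6.500 − 0) / 6.98853e-05 = 93009.607 LSBs.
So the output code is 93009.

code 93009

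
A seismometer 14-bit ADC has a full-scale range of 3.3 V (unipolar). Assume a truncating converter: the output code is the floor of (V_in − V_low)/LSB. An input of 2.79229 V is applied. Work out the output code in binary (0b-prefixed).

Full-scale span = 3.3 V; LSB = 3.3/2^14 = 201.42 µV.
(V_in − V_low)/LSB = (2.79229 − 0) / 0.000201416 = 13863.297.
⌊·⌋(13863.297) = 13863.
In binary (0b-prefixed): 0b11011000100111.

code 0b11011000100111 (decimal 13863)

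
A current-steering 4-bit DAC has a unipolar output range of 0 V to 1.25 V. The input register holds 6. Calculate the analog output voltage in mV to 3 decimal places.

LSB = 1.25 V / 2^4 = 78.125 mV.
V_out = 0 + 6 × 0.078125 V = 0.46875 V.
= 468.750 mV.

468.750 mV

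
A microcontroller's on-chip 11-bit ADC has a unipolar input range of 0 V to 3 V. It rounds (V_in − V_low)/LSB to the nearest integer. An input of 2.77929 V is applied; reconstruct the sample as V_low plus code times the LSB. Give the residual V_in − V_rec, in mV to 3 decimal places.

0.481 mV

Step size: 3 V ÷ 2^11 = 1.465 mV.
(2.77929 − 0)/0.00146484 = 1897.3286; round gives code 1897.
V_rec = 0 + 1897·0.00146484 = 2.7788086 V.
V_in − V_rec = 0.000481406 V = 0.481 mV.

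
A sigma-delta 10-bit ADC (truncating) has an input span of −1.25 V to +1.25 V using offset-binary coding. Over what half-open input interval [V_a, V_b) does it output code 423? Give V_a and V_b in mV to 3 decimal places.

[-217.285 mV, -214.844 mV)

LSB = 2.5/2^10 = 2.441 mV.
V_a = V_low + 423·LSB = -0.217285 V; V_b = V_low + 424·LSB = -0.214844 V.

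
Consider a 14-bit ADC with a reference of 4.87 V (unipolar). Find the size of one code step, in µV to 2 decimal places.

297.24 µV

Full-scale span = 4.87 V.
LSB = 4.87 / 2^14 = 4.87 / 16384 = 0.000297241 V = 297.24 µV.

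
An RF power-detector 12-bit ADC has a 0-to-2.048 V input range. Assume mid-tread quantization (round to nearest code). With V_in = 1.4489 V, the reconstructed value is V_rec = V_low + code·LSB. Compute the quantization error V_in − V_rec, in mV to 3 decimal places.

Step size: 2.048 V ÷ 2^12 = 0.500 mV.
(V_in − V_low)/LSB = (1.4489 − 0)/0.0005 = 2897.8000 → code 2898 (round).
V_rec = 0 + 2898·0.0005 = 1.449 V.
Difference: -0.0001 V → -0.100 mV.

-0.100 mV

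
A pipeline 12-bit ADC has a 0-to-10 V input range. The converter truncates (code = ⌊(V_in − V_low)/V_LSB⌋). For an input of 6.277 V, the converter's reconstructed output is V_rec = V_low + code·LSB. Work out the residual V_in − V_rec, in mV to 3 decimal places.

One LSB is 10 V / 4096 = 2.441 mV.
(V_in − V_low)/LSB = (6.277 − 0)/0.00244141 = 2571.0592 → code 2571 (floor).
Code 2571 maps back to 0 + 2571×0.00244141 V = 6.2768555 V.
Difference: 0.000144531 V → 0.145 mV.

0.145 mV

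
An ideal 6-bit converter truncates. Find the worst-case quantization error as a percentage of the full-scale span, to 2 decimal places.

Truncating → worst-case error = 1 LSB = V_FS/2^6, so 100/64 = 1.5625 % of full scale.

1.56 %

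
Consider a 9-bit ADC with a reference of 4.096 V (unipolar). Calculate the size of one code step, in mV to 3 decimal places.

Full-scale span = 4.096 V.
LSB = 4.096 / 2^9 = 4.096 / 512 = 0.008 V = 8.000 mV.

8.000 mV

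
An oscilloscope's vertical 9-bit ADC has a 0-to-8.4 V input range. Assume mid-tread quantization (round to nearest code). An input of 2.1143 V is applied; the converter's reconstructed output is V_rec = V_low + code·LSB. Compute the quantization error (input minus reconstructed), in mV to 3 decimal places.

One LSB is 8.4 V / 512 = 16.406 mV.
Scaled input = 128.8716 LSBs, so code = 129.
V_rec = 0 + 129·0.0164063 = 2.1164062 V.
Error = 2.1143 − 2.1164062 = -0.00210625 V = -2.106 mV.

-2.106 mV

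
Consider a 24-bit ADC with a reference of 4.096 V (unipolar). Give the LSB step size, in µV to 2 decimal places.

0.24 µV

Full-scale span = 4.096 V.
LSB = 4.096 / 2^24 = 4.096 / 16777216 = 2.44141e-07 V = 0.24 µV.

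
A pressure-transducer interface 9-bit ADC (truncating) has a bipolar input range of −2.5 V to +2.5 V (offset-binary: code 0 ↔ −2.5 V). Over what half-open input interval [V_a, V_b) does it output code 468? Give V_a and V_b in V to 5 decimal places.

LSB = 5/2^9 = 9.766 mV.
V_a = V_low + 468·LSB = 2.07031 V; V_b = V_low + 469·LSB = 2.08008 V.

[2.07031 V, 2.08008 V)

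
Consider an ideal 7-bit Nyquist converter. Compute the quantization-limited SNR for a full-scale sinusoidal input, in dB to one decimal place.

43.9 dB

SNR ≈ 6.02·N + 1.76 dB = 6.02·7 + 1.76 = 43.90 dB.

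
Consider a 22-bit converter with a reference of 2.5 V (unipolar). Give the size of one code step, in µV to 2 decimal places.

0.60 µV

Full-scale span = 2.5 V.
LSB = 2.5 / 2^22 = 2.5 / 4194304 = 5.96046e-07 V = 0.60 µV.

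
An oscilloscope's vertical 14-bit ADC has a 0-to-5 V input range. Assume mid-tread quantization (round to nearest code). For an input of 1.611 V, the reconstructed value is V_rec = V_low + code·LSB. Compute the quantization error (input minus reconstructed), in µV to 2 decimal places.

One LSB is 5 V / 16384 = 305.18 µV.
(1.611 − 0)/0.000305176 = 5278.9248; round gives code 5279.
Code 5279 maps back to 0 + 5279×0.000305176 V = 1.6110229 V.
Difference: -2.29492e-05 V → -22.95 µV.

-22.95 µV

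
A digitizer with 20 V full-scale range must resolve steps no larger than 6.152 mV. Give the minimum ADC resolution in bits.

12 bits

Number of steps required ≥ 20 V / 6.152 mV = 3250.98.
Need 2^N ≥ 3250.98; 2^11 = 2048, 2^12 = 4096.
Minimum N = 12.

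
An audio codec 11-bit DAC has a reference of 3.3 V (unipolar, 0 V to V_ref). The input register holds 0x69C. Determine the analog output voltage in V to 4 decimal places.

2.7264 V

LSB = 3.3 V / 2^11 = 1.611 mV.
Code 0x69C = 1692 decimal.
V_out = 0 + 1692 × 0.00161133 V = 2.72637 V.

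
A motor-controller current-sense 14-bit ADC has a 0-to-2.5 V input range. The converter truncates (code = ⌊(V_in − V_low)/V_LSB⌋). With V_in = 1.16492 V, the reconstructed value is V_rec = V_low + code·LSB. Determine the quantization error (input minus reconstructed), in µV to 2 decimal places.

64.04 µV

LSB = 2.5/2^14 = 152.59 µV.
(V_in − V_low)/LSB = (1.16492 − 0)/0.000152588 = 7634.4197 → code 7634 (floor).
V_rec = 0 + 7634·0.000152588 = 1.164856 V.
V_in − V_rec = 6.4043e-05 V = 64.04 µV.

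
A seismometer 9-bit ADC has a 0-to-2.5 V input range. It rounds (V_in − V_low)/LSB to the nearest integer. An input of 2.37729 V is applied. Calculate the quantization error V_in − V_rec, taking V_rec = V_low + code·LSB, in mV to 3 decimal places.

-0.640 mV

Step size: 2.5 V ÷ 2^9 = 4.883 mV.
(2.37729 − 0)/0.00488281 = 486.8690; round gives code 487.
V_rec = 0 + 487·0.00488281 = 2.3779297 V.
Difference: -0.000639687 V → -0.640 mV.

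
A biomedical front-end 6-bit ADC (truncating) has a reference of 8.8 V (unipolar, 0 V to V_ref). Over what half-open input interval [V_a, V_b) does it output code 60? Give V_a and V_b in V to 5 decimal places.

[8.25000 V, 8.38750 V)

LSB = 8.8/2^6 = 137.500 mV.
V_a = V_low + 60·LSB = 8.25 V; V_b = V_low + 61·LSB = 8.3875 V.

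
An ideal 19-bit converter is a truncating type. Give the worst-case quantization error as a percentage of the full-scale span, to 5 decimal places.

0.00019 %

Truncating → worst-case error = 1 LSB = V_FS/2^19, so 100/524288 = 0.000190735 % of full scale.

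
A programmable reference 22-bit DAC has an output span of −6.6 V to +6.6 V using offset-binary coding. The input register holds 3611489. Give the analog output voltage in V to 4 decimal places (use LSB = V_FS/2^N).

LSB = 13.2 V / 2^22 = 3.15 µV.
V_out = (−6.6) + 3611489 × 3.14713e-06 V = 4.76581 V.

4.7658 V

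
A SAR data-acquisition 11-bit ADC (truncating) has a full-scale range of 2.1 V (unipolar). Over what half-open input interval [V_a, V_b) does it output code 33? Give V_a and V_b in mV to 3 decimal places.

[33.838 mV, 34.863 mV)

LSB = 2.1/2^11 = 1.025 mV.
V_a = V_low + 33·LSB = 0.0338379 V; V_b = V_low + 34·LSB = 0.0348633 V.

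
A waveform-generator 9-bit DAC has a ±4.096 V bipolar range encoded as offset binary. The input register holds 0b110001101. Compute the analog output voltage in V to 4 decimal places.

LSB = 8.192 V / 2^9 = 16.000 mV.
Code 0b110001101 = 397 decimal.
V_out = (−4.096) + 397 × 0.016 V = 2.256 V.

2.2560 V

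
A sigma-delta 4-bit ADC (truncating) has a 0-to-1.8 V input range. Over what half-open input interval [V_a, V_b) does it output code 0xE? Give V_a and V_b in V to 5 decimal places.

[1.57500 V, 1.68750 V)

LSB = 1.8/2^4 = 112.500 mV.
Code 0xE = 14 decimal.
V_a = V_low + 14·LSB = 1.575 V; V_b = V_low + 15·LSB = 1.6875 V.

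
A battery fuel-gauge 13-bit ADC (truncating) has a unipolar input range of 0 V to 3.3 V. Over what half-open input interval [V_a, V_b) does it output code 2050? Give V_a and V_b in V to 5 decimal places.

LSB = 3.3/2^13 = 402.83 µV.
V_a = V_low + 2050·LSB = 0.825806 V; V_b = V_low + 2051·LSB = 0.826208 V.

[0.82581 V, 0.82621 V)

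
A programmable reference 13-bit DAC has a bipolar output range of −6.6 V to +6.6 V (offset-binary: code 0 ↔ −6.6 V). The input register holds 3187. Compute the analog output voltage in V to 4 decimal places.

LSB = 13.2 V / 2^13 = 1.611 mV.
V_out = (−6.6) + 3187 × 0.00161133 V = -1.4647 V.

-1.4647 V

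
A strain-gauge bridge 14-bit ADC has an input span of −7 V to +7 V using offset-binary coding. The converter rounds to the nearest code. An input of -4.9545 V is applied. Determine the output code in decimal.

code 2394

LSB = 14 V / 16384 = 0.854 mV.
(V_in − V_low)/LSB = (-4.9545 − (−7)) / 0.000854492 = 2393.819.
Round → code 2394.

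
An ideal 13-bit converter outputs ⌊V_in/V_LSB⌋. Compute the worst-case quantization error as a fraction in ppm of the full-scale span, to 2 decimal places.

122.07 ppm

Truncating → worst-case error = 1 LSB = V_FS/2^13, so 1e+06/8192 = 122.07 ppm of full scale.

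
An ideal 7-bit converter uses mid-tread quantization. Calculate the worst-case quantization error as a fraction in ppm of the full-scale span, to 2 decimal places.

3906.25 ppm

Rounding → worst-case error = ½ LSB = V_FS/2^8, so 1e+06/256 = 3906.25 ppm of full scale.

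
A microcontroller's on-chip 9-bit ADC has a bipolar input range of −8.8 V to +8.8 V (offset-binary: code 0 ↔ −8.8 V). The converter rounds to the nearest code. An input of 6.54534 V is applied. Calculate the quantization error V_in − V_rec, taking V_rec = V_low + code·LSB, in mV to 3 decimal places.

One LSB is 17.6 V / 512 = 34.375 mV.
(6.54534 − (−8.8))/0.034375 = 446.4099; round gives code 446.
V_rec = (−8.8) + 446·0.034375 = 6.53125 V.
Error = 6.54534 − 6.53125 = 0.01409 V = 14.090 mV.

14.090 mV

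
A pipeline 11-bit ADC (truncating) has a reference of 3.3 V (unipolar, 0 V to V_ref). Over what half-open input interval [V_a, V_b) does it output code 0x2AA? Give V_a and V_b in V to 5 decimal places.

[1.09893 V, 1.10054 V)

LSB = 3.3/2^11 = 1.611 mV.
Code 0x2AA = 682 decimal.
V_a = V_low + 682·LSB = 1.09893 V; V_b = V_low + 683·LSB = 1.10054 V.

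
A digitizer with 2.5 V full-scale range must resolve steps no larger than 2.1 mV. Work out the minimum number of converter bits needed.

11 bits

Number of steps required ≥ 2.5 V / 2.1 mV = 1190.48.
Need 2^N ≥ 1190.48; 2^10 = 1024, 2^11 = 2048.
Minimum N = 11.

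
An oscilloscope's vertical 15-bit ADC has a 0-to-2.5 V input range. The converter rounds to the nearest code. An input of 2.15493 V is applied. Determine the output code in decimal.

Full-scale span = 2.5 V; LSB = 2.5/2^15 = 76.29 µV.
(2.15493 − 0) / 7.62939e-05 = 28245.098 LSBs.
So the output code is 28245.

code 28245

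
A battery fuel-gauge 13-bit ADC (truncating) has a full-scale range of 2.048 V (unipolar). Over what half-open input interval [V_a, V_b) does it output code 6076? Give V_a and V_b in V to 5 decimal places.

[1.51900 V, 1.51925 V)

LSB = 2.048/2^13 = 250.00 µV.
V_a = V_low + 6076·LSB = 1.519 V; V_b = V_low + 6077·LSB = 1.51925 V.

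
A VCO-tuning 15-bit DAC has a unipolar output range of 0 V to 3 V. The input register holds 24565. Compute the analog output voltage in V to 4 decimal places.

2.2490 V

LSB = 3 V / 2^15 = 91.55 µV.
V_out = 0 + 24565 × 9.15527e-05 V = 2.24899 V.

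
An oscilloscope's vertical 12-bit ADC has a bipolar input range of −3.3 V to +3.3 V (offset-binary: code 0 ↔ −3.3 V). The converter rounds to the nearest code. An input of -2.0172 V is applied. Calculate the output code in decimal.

code 796

Full-scale span = 6.6 V; LSB = 6.6/2^12 = 1.611 mV.
(-2.0172 − (−3.3)) / 0.00161133 = 796.113 LSBs.
round(796.113) = 796.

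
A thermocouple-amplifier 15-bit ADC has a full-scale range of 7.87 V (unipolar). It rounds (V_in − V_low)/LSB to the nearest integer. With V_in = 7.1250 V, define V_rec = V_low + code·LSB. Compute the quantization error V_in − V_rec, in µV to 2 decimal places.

17.70 µV

Step size: 7.87 V ÷ 2^15 = 240.17 µV.
(7.1250 − 0)/0.000240173 = 29666.0737; round gives code 29666.
Reconstructed: 7.1249823 V.
Error = 7.1250 − 7.1249823 = 1.77002e-05 V = 17.70 µV.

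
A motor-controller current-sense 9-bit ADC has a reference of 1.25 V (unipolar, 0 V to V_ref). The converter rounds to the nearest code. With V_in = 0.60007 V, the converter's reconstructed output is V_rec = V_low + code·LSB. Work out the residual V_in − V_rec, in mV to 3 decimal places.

Step size: 1.25 V ÷ 2^9 = 2.441 mV.
Scaled input = 245.7887 LSBs, so code = 246.
V_rec = 0 + 246·0.00244141 = 0.60058594 V.
Error = 0.60007 − 0.60058594 = -0.000515938 V = -0.516 mV.

-0.516 mV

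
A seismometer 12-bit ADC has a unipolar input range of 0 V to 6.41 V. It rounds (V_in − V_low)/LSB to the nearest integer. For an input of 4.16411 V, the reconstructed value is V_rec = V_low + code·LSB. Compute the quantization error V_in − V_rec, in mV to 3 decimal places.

One LSB is 6.41 V / 4096 = 1.565 mV.
(V_in − V_low)/LSB = (4.16411 − 0)/0.00156494 = 2660.8728 → code 2661 (round).
V_rec = 0 + 2661·0.00156494 = 4.1643091 V.
V_in − V_rec = -0.000199082 V = -0.199 mV.

-0.199 mV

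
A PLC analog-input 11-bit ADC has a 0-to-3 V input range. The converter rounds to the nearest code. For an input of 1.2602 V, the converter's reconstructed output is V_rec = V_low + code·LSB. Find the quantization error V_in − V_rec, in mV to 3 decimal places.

0.434 mV

One LSB is 3 V / 2048 = 1.465 mV.
(V_in − V_low)/LSB = (1.2602 − 0)/0.00146484 = 860.2965 → code 860 (round).
Code 860 maps back to 0 + 860×0.00146484 V = 1.2597656 V.
V_in − V_rec = 0.000434375 V = 0.434 mV.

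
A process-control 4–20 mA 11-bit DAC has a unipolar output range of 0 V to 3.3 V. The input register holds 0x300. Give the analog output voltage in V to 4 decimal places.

LSB = 3.3 V / 2^11 = 1.611 mV.
Code 0x300 = 768 decimal.
V_out = 0 + 768 × 0.00161133 V = 1.2375 V.

1.2375 V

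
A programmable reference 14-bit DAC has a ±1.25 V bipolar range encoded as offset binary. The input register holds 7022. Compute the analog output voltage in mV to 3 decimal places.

LSB = 2.5 V / 2^14 = 152.59 µV.
V_out = (−1.25) + 7022 × 0.000152588 V = -0.178528 V.
= -178.528 mV.

-178.528 mV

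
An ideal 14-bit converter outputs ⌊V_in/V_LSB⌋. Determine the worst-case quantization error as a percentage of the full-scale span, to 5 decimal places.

0.00610 %

Truncating → worst-case error = 1 LSB = V_FS/2^14, so 100/16384 = 0.00610352 % of full scale.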